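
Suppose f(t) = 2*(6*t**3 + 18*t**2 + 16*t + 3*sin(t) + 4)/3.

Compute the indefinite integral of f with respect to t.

Any candidate F(t) must reproduce f(t) exactly when differentiated.
Check: d/dt[t**4 + 4*t**3 + 16*t**2/3 + 8*t/3 - 2*cos(t)] = 4*t**3 + 12*t**2 + 32*t/3 + 2*sin(t) + 8/3, which equals f(t).

F(t) = t**4 + 4*t**3 + 16*t**2/3 + 8*t/3 - 2*cos(t) + C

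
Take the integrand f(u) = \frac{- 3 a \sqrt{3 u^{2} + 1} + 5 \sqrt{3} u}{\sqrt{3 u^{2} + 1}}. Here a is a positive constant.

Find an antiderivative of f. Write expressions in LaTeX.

An antiderivative is F(u) = - 3 a u + 5 \sqrt{u^{2} + \frac{1}{3}}.

Recover f(u) by differentiating a candidate F(u); any mismatch rules it out.
Check: d/du[- 3 a u + 5 \sqrt{u^{2} + \frac{1}{3}}] = \frac{- 3 a \sqrt{3 u^{2} + 1} + 5 \sqrt{3} u}{\sqrt{3 u^{2} + 1}} = f(u).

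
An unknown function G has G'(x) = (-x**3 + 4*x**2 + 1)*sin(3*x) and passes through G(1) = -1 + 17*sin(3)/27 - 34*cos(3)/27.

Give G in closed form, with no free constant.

G(x) = x**3*cos(3*x)/3 - x**2*sin(3*x)/3 - 4*x**2*cos(3*x)/3 + 8*x*sin(3*x)/9 - 2*x*cos(3*x)/9 + 2*sin(3*x)/27 - cos(3*x)/27 - 1

Check a candidate G(x) by differentiating: d/dx[G] must match the given G'(x).
A general antiderivative is x**3*cos(3*x)/3 - x**2*sin(3*x)/3 - 4*x**2*cos(3*x)/3 + 8*x*sin(3*x)/9 - 2*x*cos(3*x)/9 + 2*sin(3*x)/27 - cos(3*x)/27 + C.
The condition gives C = -1 + 17*sin(3)/27 - 34*cos(3)/27 - (17*sin(3)/27 - 34*cos(3)/27) = -1.
So G(x) = x**3*cos(3*x)/3 - x**2*sin(3*x)/3 - 4*x**2*cos(3*x)/3 + 8*x*sin(3*x)/9 - 2*x*cos(3*x)/9 + 2*sin(3*x)/27 - cos(3*x)/27 - 1.
Check: d/dx[x**3*cos(3*x)/3 - x**2*sin(3*x)/3 - 4*x**2*cos(3*x)/3 + 8*x*sin(3*x)/9 - 2*x*cos(3*x)/9 + 2*sin(3*x)/27 - cos(3*x)/27 - 1] = -x**3*sin(3*x) + 4*x**2*sin(3*x) + sin(3*x), which equals G'(x).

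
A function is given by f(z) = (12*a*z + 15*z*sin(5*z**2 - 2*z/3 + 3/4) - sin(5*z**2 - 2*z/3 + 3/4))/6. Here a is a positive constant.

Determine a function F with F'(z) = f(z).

An antiderivative is F(z) = a*z**2 - cos(5*z**2 - 2*z/3 + 3/4)/4.

Recover f(z) by differentiating a candidate F(z); any mismatch rules it out.
Check: d/dz[a*z**2 - cos(5*z**2 - 2*z/3 + 3/4)/4] = 2*a*z + 5*z*sin(5*z**2 - 2*z/3 + 3/4)/2 - sin(5*z**2 - 2*z/3 + 3/4)/6, which equals f(z).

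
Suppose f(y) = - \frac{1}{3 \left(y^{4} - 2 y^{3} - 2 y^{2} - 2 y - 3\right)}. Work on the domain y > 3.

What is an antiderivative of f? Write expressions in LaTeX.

Factor the denominator (3 \left(y - 3\right) \left(y + 1\right) \left(y^{2} + 1\right)) and decompose: f = - \frac{y - 2}{30 \left(y^{2} + 1\right)} + \frac{1}{24 \left(y + 1\right)} - \frac{1}{120 \left(y - 3\right)}; each piece integrates to a log, atan, or power term.
Check: d/dy[- \frac{\log{\left(y - 3 \right)}}{120} + \frac{\log{\left(y + 1 \right)}}{24} - \frac{\log{\left(y^{2} + 1 \right)}}{60} + \frac{\operatorname{atan}{\left(y \right)}}{15}] = - \frac{1}{3 y^{4} - 6 y^{3} - 6 y^{2} - 6 y - 9}, which equals f(y).

An antiderivative is F(y) = - \frac{\log{\left(y - 3 \right)}}{120} + \frac{\log{\left(y + 1 \right)}}{24} - \frac{\log{\left(y^{2} + 1 \right)}}{60} + \frac{\operatorname{atan}{\left(y \right)}}{15}.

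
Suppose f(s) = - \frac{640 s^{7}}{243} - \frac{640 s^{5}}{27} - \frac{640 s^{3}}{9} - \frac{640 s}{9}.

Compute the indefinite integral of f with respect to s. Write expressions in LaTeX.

The substitution u = \frac{2 s^{2}}{3} + 2 works: f is exactly (dF/du)*(du/ds) for that inner function.
Check: d/ds[- \frac{5 \left(\frac{2 s^{2}}{3} + 2\right)^{4}}{3}] = - \frac{640 s^{7}}{243} - \frac{640 s^{5}}{27} - \frac{640 s^{3}}{9} - \frac{640 s}{9} = f(s).

F(s) = - \frac{5 \left(\frac{2 s^{2}}{3} + 2\right)^{4}}{3} + C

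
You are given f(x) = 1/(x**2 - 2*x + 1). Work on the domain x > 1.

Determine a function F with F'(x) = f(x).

Any candidate F(x) must reproduce f(x) exactly when differentiated.
Check: d/dx[-1/(x - 1)] = 1/(x**2 - 2*x + 1) = f(x).

An antiderivative is F(x) = -1/(x - 1).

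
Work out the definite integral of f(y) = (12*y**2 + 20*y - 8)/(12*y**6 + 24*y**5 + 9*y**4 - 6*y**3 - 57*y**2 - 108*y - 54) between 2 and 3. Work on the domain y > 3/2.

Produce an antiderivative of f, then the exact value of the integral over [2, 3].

Factor the denominator (3*(y + 1)**2*(2*y - 3)*(2*y + 3)*(y**2 + 2)) and decompose: f = -4*(11*y + 28)/(459*(y**2 + 2)) + 88/(153*(2*y + 3)) + 392/(3825*(2*y - 3)) - 164/(675*(y + 1)) + 16/(45*(y + 1)**2); each piece integrates to a log, atan, or power term.
F(y) = 196*log(y - 3/2)/3825 - 164*log(y + 1)/675 + 44*log(y + 3/2)/153 - 22*log(y**2 + 2)/459 - 56*sqrt(2)*atan(sqrt(2)*y/2)/459 - 16/(45*y + 45) is an antiderivative of f.
Check: d/dy[196*log(y - 3/2)/3825 - 164*log(y + 1)/675 + 44*log(y + 3/2)/153 - 22*log(y**2 + 2)/459 - 56*sqrt(2)*atan(sqrt(2)*y/2)/459 - 16/(45*y + 45)] = (12*y**2 + 20*y - 8)/(12*y**6 + 24*y**5 + 9*y**4 - 6*y**3 - 57*y**2 - 108*y - 54) = f(y).
F(3) = -164*log(4)/675 - 56*sqrt(2)*atan(3*sqrt(2)/2)/459 - 22*log(11)/459 - 4/45 + 196*log(3/2)/3825 + 44*log(9/2)/153; F(2) = -164*log(3)/675 - 56*sqrt(2)*atan(sqrt(2))/459 - 16/135 - 22*log(6)/459 - 196*log(2)/3825 + 44*log(7/2)/153.
Integral = F(3) - F(2) = -44*log(7/2)/153 - 164*log(4)/675 - 56*sqrt(2)*atan(3*sqrt(2)/2)/459 - 22*log(11)/459 + 196*log(3/2)/3825 + 4/135 + 196*log(2)/3825 + 22*log(6)/459 + 56*sqrt(2)*atan(sqrt(2))/459 + 164*log(3)/675 + 44*log(9/2)/153.

Antiderivative: F(y) = 196*log(y - 3/2)/3825 - 164*log(y + 1)/675 + 44*log(y + 3/2)/153 - 22*log(y**2 + 2)/459 - 56*sqrt(2)*atan(sqrt(2)*y/2)/459 - 16/(45*y + 45); value = -44*log(7/2)/153 - 164*log(4)/675 - 56*sqrt(2)*atan(3*sqrt(2)/2)/459 - 22*log(11)/459 + 196*log(3/2)/3825 + 4/135 + 196*log(2)/3825 + 22*log(6)/459 + 56*sqrt(2)*atan(sqrt(2))/459 + 164*log(3)/675 + 44*log(9/2)/153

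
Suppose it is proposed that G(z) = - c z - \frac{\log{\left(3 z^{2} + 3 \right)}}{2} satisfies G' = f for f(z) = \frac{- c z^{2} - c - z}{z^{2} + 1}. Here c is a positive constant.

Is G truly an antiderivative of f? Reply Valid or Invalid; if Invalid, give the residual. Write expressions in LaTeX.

d/dz[G] = \frac{- c z^{2} - c - z}{z^{2} + 1}
This equals f(z) exactly, so the claim holds.

Valid. The derivative of G reproduces f.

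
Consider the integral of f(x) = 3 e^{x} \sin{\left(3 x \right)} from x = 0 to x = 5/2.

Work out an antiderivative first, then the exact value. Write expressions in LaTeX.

Antiderivative: F(x) = \frac{3 e^{x} \sin{\left(3 x \right)}}{10} - \frac{9 e^{x} \cos{\left(3 x \right)}}{10}; value = - \frac{9 e^{\frac{5}{2}} \cos{\left(\frac{15}{2} \right)}}{10} + \frac{9}{10} + \frac{3 e^{\frac{5}{2}} \sin{\left(\frac{15}{2} \right)}}{10}

Differentiate the proposed F(x) back; it has to land on f(x) exactly.
F(x) = \frac{3 e^{x} \sin{\left(3 x \right)}}{10} - \frac{9 e^{x} \cos{\left(3 x \right)}}{10} is an antiderivative of f.
Check: d/dx[\frac{3 e^{x} \sin{\left(3 x \right)}}{10} - \frac{9 e^{x} \cos{\left(3 x \right)}}{10}] = 3 e^{x} \sin{\left(3 x \right)} = f(x).
F(5/2) = - \frac{9 e^{\frac{5}{2}} \cos{\left(\frac{15}{2} \right)}}{10} + \frac{3 e^{\frac{5}{2}} \sin{\left(\frac{15}{2} \right)}}{10}; F(0) = - \frac{9}{10}.
Integral = F(5/2) - F(0) = - \frac{9 e^{\frac{5}{2}} \cos{\left(\frac{15}{2} \right)}}{10} + \frac{9}{10} + \frac{3 e^{\frac{5}{2}} \sin{\left(\frac{15}{2} \right)}}{10}.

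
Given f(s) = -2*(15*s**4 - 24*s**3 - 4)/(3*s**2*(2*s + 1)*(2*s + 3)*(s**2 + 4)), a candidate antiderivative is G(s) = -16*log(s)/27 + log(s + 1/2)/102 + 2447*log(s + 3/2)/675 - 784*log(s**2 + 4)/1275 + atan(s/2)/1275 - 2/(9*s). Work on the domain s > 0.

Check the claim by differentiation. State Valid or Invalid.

d/ds[G] = (4894*s**5 - 4303*s**4 + 30376*s**3 + 9788*s**2 + 1800)/(2700*s**6 + 5400*s**5 + 12825*s**4 + 21600*s**3 + 8100*s**2)
d/ds[G] - f(s) = 2447/(1350*s + 2025) != 0.

Invalid: d/ds[G] - f = 2447/(1350*s + 2025), which is not 0.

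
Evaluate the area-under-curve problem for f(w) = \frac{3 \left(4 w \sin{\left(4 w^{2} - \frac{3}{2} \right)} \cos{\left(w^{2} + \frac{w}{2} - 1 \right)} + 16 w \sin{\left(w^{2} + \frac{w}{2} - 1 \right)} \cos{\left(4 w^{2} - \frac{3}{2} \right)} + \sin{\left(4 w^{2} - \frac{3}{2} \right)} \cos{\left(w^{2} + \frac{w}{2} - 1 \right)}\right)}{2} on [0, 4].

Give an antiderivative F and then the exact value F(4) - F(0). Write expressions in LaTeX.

Recognize the product-rule pattern: f = u'v + uv' with u = 3 \sin{\left(4 w^{2} - \frac{3}{2} \right)}, v = \sin{\left(w^{2} + \frac{w}{2} - 1 \right)}, so integration by parts undoes it.
F(w) = 3 \sin{\left(4 w^{2} - \frac{3}{2} \right)} \sin{\left(w^{2} + \frac{w}{2} - 1 \right)} is an antiderivative of f.
Check: d/dw[3 \sin{\left(4 w^{2} - \frac{3}{2} \right)} \sin{\left(w^{2} + \frac{w}{2} - 1 \right)}] = 6 w \sin{\left(4 w^{2} - \frac{3}{2} \right)} \cos{\left(w^{2} + \frac{w}{2} - 1 \right)} + 24 w \sin{\left(w^{2} + \frac{w}{2} - 1 \right)} \cos{\left(4 w^{2} - \frac{3}{2} \right)} + \frac{3 \sin{\left(4 w^{2} - \frac{3}{2} \right)} \cos{\left(w^{2} + \frac{w}{2} - 1 \right)}}{2}, which equals f(w).
F(4) = 3 \sin{\left(17 \right)} \sin{\left(\frac{125}{2} \right)}; F(0) = 3 \sin{\left(1 \right)} \sin{\left(\frac{3}{2} \right)}.
Integral = F(4) - F(0) = - 3 \sin{\left(1 \right)} \sin{\left(\frac{3}{2} \right)} + 3 \sin{\left(17 \right)} \sin{\left(\frac{125}{2} \right)}.

Antiderivative: F(w) = 3 \sin{\left(4 w^{2} - \frac{3}{2} \right)} \sin{\left(w^{2} + \frac{w}{2} - 1 \right)}; value = - 3 \sin{\left(1 \right)} \sin{\left(\frac{3}{2} \right)} + 3 \sin{\left(17 \right)} \sin{\left(\frac{125}{2} \right)}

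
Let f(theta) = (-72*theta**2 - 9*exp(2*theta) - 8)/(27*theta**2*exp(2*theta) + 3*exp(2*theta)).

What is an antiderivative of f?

Whatever form F(theta) takes, F'(theta) = f(theta) is non-negotiable.
Check: d/dtheta[-atan(3*theta) + 4*exp(-2*theta)/3] = (-72*theta**2 - 9*exp(2*theta) - 8)/(27*theta**2*exp(2*theta) + 3*exp(2*theta)) = f(theta).

An antiderivative is F(theta) = -atan(3*theta) + 4*exp(-2*theta)/3.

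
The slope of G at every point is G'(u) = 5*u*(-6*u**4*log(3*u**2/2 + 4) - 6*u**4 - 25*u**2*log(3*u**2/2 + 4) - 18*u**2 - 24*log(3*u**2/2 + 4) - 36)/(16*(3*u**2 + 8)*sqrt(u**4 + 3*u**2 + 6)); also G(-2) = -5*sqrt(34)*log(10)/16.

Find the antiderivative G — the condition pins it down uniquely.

Recognize the product-rule pattern: G'(u) = v'r + vr' with v = -5*sqrt(u**4 + 3*u**2 + 6)/16, r = log(3*u**2/2 + 4), so integration by parts undoes it.
A general antiderivative is -5*sqrt(u**4 + 3*u**2 + 6)*log(3*u**2/2 + 4)/16 + C.
The condition gives C = -5*sqrt(34)*log(10)/16 - (-5*sqrt(34)*log(10)/16) = 0.
So G(u) = -5*sqrt(u**4 + 3*u**2 + 6)*log(3*u**2/2 + 4)/16.
Check: d/du[-5*sqrt(u**4 + 3*u**2 + 6)*log(3*u**2/2 + 4)/16] = (-30*u**5*log(3*u**2/2 + 4) - 30*u**5 - 125*u**3*log(3*u**2/2 + 4) - 90*u**3 - 120*u*log(3*u**2/2 + 4) - 180*u)/(48*u**2*sqrt(u**4 + 3*u**2 + 6) + 128*sqrt(u**4 + 3*u**2 + 6)), which equals G'(u).

G(u) = -5*sqrt(u**4 + 3*u**2 + 6)*log(3*u**2/2 + 4)/16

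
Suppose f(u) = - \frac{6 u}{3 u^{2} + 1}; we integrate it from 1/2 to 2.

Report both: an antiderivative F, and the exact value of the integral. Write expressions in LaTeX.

Antiderivative: F(u) = - \log{\left(u^{2} + \frac{1}{3} \right)}; value = - \log{\left(\frac{13}{3} \right)} + \log{\left(\frac{7}{12} \right)}

f matches the chain-rule pattern g'(h)*h' with inner function h(u) = u^{2} + \frac{1}{3}; substituting w = h(u) collapses the integral.
F(u) = - \log{\left(u^{2} + \frac{1}{3} \right)} is an antiderivative of f.
Check: d/du[- \log{\left(u^{2} + \frac{1}{3} \right)}] = - \frac{6 u}{3 u^{2} + 1} = f(u).
F(2) = - \log{\left(\frac{13}{3} \right)}; F(1/2) = - \log{\left(\frac{7}{12} \right)}.
Integral = F(2) - F(1/2) = - \log{\left(\frac{13}{3} \right)} + \log{\left(\frac{7}{12} \right)}.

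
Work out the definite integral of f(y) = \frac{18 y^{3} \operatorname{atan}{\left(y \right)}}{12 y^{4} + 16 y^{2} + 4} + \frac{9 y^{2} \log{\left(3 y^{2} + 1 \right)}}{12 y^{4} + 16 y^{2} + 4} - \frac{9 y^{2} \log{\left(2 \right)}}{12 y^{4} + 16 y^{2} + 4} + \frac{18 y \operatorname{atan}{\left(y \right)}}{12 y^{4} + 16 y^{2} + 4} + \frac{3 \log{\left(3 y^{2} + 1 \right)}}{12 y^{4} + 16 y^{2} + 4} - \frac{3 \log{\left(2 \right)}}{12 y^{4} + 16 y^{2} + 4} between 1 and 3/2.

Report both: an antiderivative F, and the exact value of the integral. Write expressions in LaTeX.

Antiderivative: F(y) = \frac{3 \log{\left(\frac{3 y^{2}}{2} + \frac{1}{2} \right)} \operatorname{atan}{\left(y \right)}}{4}; value = - \frac{3 \pi \log{\left(2 \right)}}{16} + \frac{3 \log{\left(\frac{31}{8} \right)} \operatorname{atan}{\left(\frac{3}{2} \right)}}{4}

Recognize the product-rule pattern: f = u'v + uv' with u = \frac{3 \operatorname{atan}{\left(y \right)}}{4}, v = \log{\left(\frac{3 y^{2}}{2} + \frac{1}{2} \right)}, so integration by parts undoes it.
F(y) = \frac{3 \log{\left(\frac{3 y^{2}}{2} + \frac{1}{2} \right)} \operatorname{atan}{\left(y \right)}}{4} is an antiderivative of f.
Check: d/dy[\frac{3 \log{\left(\frac{3 y^{2}}{2} + \frac{1}{2} \right)} \operatorname{atan}{\left(y \right)}}{4}] = \frac{18 y^{3} \operatorname{atan}{\left(y \right)} + 9 y^{2} \log{\left(3 y^{2} + 1 \right)} - 9 y^{2} \log{\left(2 \right)} + 18 y \operatorname{atan}{\left(y \right)} + 3 \log{\left(3 y^{2} + 1 \right)} - 3 \log{\left(2 \right)}}{12 y^{4} + 16 y^{2} + 4}, which equals f(y).
F(3/2) = \frac{3 \log{\left(\frac{31}{8} \right)} \operatorname{atan}{\left(\frac{3}{2} \right)}}{4}; F(1) = \frac{3 \pi \log{\left(2 \right)}}{16}.
Integral = F(3/2) - F(1) = - \frac{3 \pi \log{\left(2 \right)}}{16} + \frac{3 \log{\left(\frac{31}{8} \right)} \operatorname{atan}{\left(\frac{3}{2} \right)}}{4}.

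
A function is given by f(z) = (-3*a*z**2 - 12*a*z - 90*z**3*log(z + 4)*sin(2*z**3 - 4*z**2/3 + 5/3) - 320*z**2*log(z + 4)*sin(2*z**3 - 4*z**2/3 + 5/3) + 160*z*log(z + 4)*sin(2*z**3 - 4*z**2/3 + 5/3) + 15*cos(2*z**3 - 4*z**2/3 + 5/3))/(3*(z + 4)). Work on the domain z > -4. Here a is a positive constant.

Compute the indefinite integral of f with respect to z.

A candidate is checked by its d/dz: the result must match f(z).
Check: d/dz[-a*z**2/2 + 5*log(z + 4)*cos(2*z**3 - 4*z**2/3 + 5/3)] = (-3*a*z**2 - 12*a*z - 90*z**3*log(z + 4)*sin(2*z**3 - 4*z**2/3 + 5/3) - 320*z**2*log(z + 4)*sin(2*z**3 - 4*z**2/3 + 5/3) + 160*z*log(z + 4)*sin(2*z**3 - 4*z**2/3 + 5/3) + 15*cos(2*z**3 - 4*z**2/3 + 5/3))/(3*z + 12), which equals f(z).

F(z) = -a*z**2/2 + 5*log(z + 4)*cos(2*z**3 - 4*z**2/3 + 5/3) + C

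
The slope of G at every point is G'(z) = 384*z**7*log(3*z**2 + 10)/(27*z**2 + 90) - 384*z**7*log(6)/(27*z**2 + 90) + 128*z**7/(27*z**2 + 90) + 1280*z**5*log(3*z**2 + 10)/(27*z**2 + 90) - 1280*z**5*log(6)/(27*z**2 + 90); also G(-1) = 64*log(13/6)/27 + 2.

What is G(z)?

G(z) = 2*(32*z**6*log(z**2/2 + 5/3) + 27)/27

G'(z) has the shape u'v + uv' for u = 64*z**6/27 and v = log(z**2/2 + 5/3) — it is the derivative of the product u*v.
A general antiderivative is 64*z**6*log(z**2/2 + 5/3)/27 + C.
The condition gives C = 64*log(13/6)/27 + 2 - (64*log(13/6)/27) = 2.
So G(z) = 2*(32*z**6*log(z**2/2 + 5/3) + 27)/27.
Check: d/dz[2*(32*z**6*log(z**2/2 + 5/3) + 27)/27] = (384*z**7*log(3*z**2 + 10) - 384*z**7*log(6) + 128*z**7 + 1280*z**5*log(3*z**2 + 10) - 1280*z**5*log(6))/(27*z**2 + 90), which equals G'(z).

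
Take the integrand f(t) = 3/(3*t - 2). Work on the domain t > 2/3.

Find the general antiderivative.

F(t) = log(3*t/2 - 1) + C

An antiderivative F(t) passes only if d/dt[F] lands on f(t) exactly.
Check: d/dt[log(3*t/2 - 1)] = 3/(3*t - 2) = f(t).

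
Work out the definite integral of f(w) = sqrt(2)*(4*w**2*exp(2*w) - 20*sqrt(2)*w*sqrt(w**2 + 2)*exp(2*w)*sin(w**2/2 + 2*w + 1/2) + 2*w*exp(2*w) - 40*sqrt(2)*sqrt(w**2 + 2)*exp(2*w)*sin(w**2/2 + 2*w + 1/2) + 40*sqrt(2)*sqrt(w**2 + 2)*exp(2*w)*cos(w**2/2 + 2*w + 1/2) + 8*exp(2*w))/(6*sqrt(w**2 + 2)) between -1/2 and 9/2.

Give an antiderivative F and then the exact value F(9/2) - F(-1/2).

f has the shape u'v + uv' for u = 2*sqrt(w**2/2 + 1)/3 + 20*cos(w**2/2 + 2*w + 1/2)/3 and v = exp(2*w) — it is the derivative of the product u*v.
F(w) = -(-sqrt(2)*sqrt(w**2 + 2) - 20*cos(w**2/2 + 2*w + 1/2))*exp(2*w)/3 is an antiderivative of f.
Check: d/dw[-(-sqrt(2)*sqrt(w**2 + 2) - 20*cos(w**2/2 + 2*w + 1/2))*exp(2*w)/3] = (2*sqrt(2)*w**2*exp(2*w) - 20*w*sqrt(w**2 + 2)*exp(2*w)*sin(w**2/2 + 2*w + 1/2) + sqrt(2)*w*exp(2*w) - 40*sqrt(w**2 + 2)*exp(2*w)*sin(w**2/2 + 2*w + 1/2) + 40*sqrt(w**2 + 2)*exp(2*w)*cos(w**2/2 + 2*w + 1/2) + 4*sqrt(2)*exp(2*w))/(3*sqrt(w**2 + 2)), which equals f(w).
F(9/2) = sqrt(178)*exp(9)/6 + 20*exp(9)*cos(157/8)/3; F(-1/2) = sqrt(2)*exp(-1)/2 + 20*exp(-1)*cos(3/8)/3.
Integral = F(9/2) - F(-1/2) = -20*exp(-1)*cos(3/8)/3 - sqrt(2)*exp(-1)/2 + sqrt(178)*exp(9)/6 + 20*exp(9)*cos(157/8)/3.

Antiderivative: F(w) = -(-sqrt(2)*sqrt(w**2 + 2) - 20*cos(w**2/2 + 2*w + 1/2))*exp(2*w)/3; value = -20*exp(-1)*cos(3/8)/3 - sqrt(2)*exp(-1)/2 + sqrt(178)*exp(9)/6 + 20*exp(9)*cos(157/8)/3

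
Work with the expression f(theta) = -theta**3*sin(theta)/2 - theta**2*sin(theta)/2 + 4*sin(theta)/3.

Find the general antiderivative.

F(theta) = theta**3*cos(theta)/2 - 3*theta**2*sin(theta)/2 + theta**2*cos(theta)/2 - theta*sin(theta) - 3*theta*cos(theta) + 3*sin(theta) - 7*cos(theta)/3 + C

The integrand splits into summands that can be handled one at a time.
Check: d/dtheta[theta**3*cos(theta)/2 - 3*theta**2*sin(theta)/2 + theta**2*cos(theta)/2 - theta*sin(theta) - 3*theta*cos(theta) + 3*sin(theta) - 7*cos(theta)/3] = -theta**3*sin(theta)/2 - theta**2*sin(theta)/2 + 4*sin(theta)/3 = f(theta).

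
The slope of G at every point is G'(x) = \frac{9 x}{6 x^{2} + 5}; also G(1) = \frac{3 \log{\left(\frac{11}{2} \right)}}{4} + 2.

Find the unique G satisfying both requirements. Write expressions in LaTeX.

G(x) = \frac{3 \log{\left(3 x^{2} + \frac{5}{2} \right)}}{4} + 2

G'(x) matches the chain-rule pattern g'(h)*h' with inner function h(x) = 3 x^{2} + \frac{5}{2}; substituting u = h(x) collapses the integral.
A general antiderivative is \frac{3 \log{\left(3 x^{2} + \frac{5}{2} \right)}}{4} + C.
The condition gives C = \frac{3 \log{\left(\frac{11}{2} \right)}}{4} + 2 - (\frac{3 \log{\left(\frac{11}{2} \right)}}{4}) = 2.
So G(x) = \frac{3 \log{\left(3 x^{2} + \frac{5}{2} \right)}}{4} + 2.
Check: d/dx[\frac{3 \log{\left(3 x^{2} + \frac{5}{2} \right)}}{4} + 2] = \frac{9 x}{6 x^{2} + 5} = G'(x).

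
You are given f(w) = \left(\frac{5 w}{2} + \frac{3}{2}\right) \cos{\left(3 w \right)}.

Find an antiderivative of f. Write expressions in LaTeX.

Whatever form F(w) takes, F'(w) = f(w) is non-negotiable.
Check: d/dw[\frac{15 w \sin{\left(3 w \right)} + 9 \sin{\left(3 w \right)} + 5 \cos{\left(3 w \right)}}{18}] = \frac{5 w \cos{\left(3 w \right)}}{2} + \frac{3 \cos{\left(3 w \right)}}{2}, which equals f(w).

An antiderivative is F(w) = \frac{15 w \sin{\left(3 w \right)} + 9 \sin{\left(3 w \right)} + 5 \cos{\left(3 w \right)}}{18}.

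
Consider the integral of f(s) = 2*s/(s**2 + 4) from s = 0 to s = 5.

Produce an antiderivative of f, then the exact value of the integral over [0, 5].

Antiderivative: F(s) = log(s**2/2 + 2); value = -log(2) + log(29/2)

f matches the chain-rule pattern g'(h)*h' with inner function h(s) = s**2/2 + 2; substituting u = h(s) collapses the integral.
F(s) = log(s**2/2 + 2) is an antiderivative of f.
Check: d/ds[log(s**2/2 + 2)] = 2*s/(s**2 + 4) = f(s).
F(5) = log(29/2); F(0) = log(2).
Integral = F(5) - F(0) = -log(2) + log(29/2).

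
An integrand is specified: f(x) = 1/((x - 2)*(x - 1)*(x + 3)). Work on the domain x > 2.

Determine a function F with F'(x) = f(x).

An antiderivative is F(x) = log(x - 2)/5 - log(x - 1)/4 + log(x + 3)/20.

Factor the denominator ((x - 2)*(x - 1)*(x + 3)) and decompose: f = 1/(20*(x + 3)) - 1/(4*(x - 1)) + 1/(5*(x - 2)); each piece integrates to a log, atan, or power term.
Check: d/dx[log(x - 2)/5 - log(x - 1)/4 + log(x + 3)/20] = 1/(x**3 - 7*x + 6), which equals f(x).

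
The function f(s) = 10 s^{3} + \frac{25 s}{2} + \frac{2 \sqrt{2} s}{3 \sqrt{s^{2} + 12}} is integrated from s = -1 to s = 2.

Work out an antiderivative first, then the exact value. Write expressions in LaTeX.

The integrand splits into summands that can be handled one at a time.
F(s) = \frac{5 s^{4}}{2} + \frac{25 s^{2}}{4} + \frac{4 \sqrt{\frac{s^{2}}{2} + 6}}{3} is an antiderivative of f.
Check: d/ds[\frac{5 s^{4}}{2} + \frac{25 s^{2}}{4} + \frac{4 \sqrt{\frac{s^{2}}{2} + 6}}{3}] = \frac{60 s^{3} \sqrt{s^{2} + 12} + 75 s \sqrt{s^{2} + 12} + 4 \sqrt{2} s}{6 \sqrt{s^{2} + 12}}, which equals f(s).
F(2) = \frac{8 \sqrt{2}}{3} + 65; F(-1) = \frac{2 \sqrt{26}}{3} + \frac{35}{4}.
Integral = F(2) - F(-1) = - \frac{2 \sqrt{26}}{3} + \frac{8 \sqrt{2}}{3} + \frac{225}{4}.

Antiderivative: F(s) = \frac{5 s^{4}}{2} + \frac{25 s^{2}}{4} + \frac{4 \sqrt{\frac{s^{2}}{2} + 6}}{3}; value = - \frac{2 \sqrt{26}}{3} + \frac{8 \sqrt{2}}{3} + \frac{225}{4}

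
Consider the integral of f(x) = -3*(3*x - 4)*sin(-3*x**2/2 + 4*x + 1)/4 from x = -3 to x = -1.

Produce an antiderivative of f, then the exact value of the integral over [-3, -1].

The substitution u = -3*x**2/2 + 4*x + 1 works: f is exactly (dF/du)*(du/dx) for that inner function.
F(x) = -3*cos(-3*x**2/2 + 4*x + 1)/4 is an antiderivative of f.
Check: d/dx[-3*cos(-3*x**2/2 + 4*x + 1)/4] = -9*x*sin(-3*x**2/2 + 4*x + 1)/4 + 3*sin(-3*x**2/2 + 4*x + 1), which equals f(x).
F(-1) = -3*cos(9/2)/4; F(-3) = -3*cos(49/2)/4.
Integral = F(-1) - F(-3) = -3*cos(9/2)/4 + 3*cos(49/2)/4.

Antiderivative: F(x) = -3*cos(-3*x**2/2 + 4*x + 1)/4; value = -3*cos(9/2)/4 + 3*cos(49/2)/4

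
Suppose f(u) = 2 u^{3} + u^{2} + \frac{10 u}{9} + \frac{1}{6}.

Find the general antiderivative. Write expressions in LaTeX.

The substitution w = u^{2} + \frac{u}{3} + \frac{1}{2} works: f is exactly (dF/dw)*(dw/du) for that inner function.
Check: d/du[\frac{\left(u^{2} + \frac{u}{3} + \frac{1}{2}\right)^{2}}{2}] = 2 u^{3} + u^{2} + \frac{10 u}{9} + \frac{1}{6} = f(u).

F(u) = \frac{\left(u^{2} + \frac{u}{3} + \frac{1}{2}\right)^{2}}{2} + C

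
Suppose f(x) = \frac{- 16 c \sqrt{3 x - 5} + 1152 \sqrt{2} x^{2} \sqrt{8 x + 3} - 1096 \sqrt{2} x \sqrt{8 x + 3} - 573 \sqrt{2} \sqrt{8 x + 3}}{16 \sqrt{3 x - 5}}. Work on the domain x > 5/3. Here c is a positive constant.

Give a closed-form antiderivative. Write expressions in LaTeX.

An antiderivative is F(x) = - c x + \sqrt{3 x - 5} \left(4 x + \frac{3}{2}\right)^{\frac{5}{2}}.

Whatever form F(x) takes, F'(x) = f(x) is non-negotiable.
Check: d/dx[- c x + \sqrt{3 x - 5} \left(4 x + \frac{3}{2}\right)^{\frac{5}{2}}] = \frac{- 16 c \sqrt{3 x - 5} + 1152 \sqrt{2} x^{2} \sqrt{8 x + 3} - 1096 \sqrt{2} x \sqrt{8 x + 3} - 573 \sqrt{2} \sqrt{8 x + 3}}{16 \sqrt{3 x - 5}} = f(x).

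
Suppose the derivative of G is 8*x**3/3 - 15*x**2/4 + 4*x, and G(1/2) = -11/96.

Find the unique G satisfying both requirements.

G(x) = 2*x**4/3 - 5*x**3/4 + 2*x**2 - 1/2

The integrand splits into summands that can be handled one at a time.
A general antiderivative is 2*x**4/3 - 5*x**3/4 + 2*x**2 + 1/2 + C.
The condition gives C = -11/96 - (85/96) = -1.
So G(x) = 2*x**4/3 - 5*x**3/4 + 2*x**2 - 1/2.
Check: d/dx[2*x**4/3 - 5*x**3/4 + 2*x**2 - 1/2] = 8*x**3/3 - 15*x**2/4 + 4*x = G'(x).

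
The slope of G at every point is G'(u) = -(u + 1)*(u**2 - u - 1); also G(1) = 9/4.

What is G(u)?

Check a candidate G(u) by differentiating: d/du[G] must match the given G'(u).
A general antiderivative is -u**4/4 + u**2 + u + C.
The condition gives C = 9/4 - (7/4) = 1/2.
So G(u) = -u**4/4 + u**2 + u + 1/2.
Check: d/du[-u**4/4 + u**2 + u + 1/2] = -u**3 + 2*u + 1, which equals G'(u).

G(u) = -u**4/4 + u**2 + u + 1/2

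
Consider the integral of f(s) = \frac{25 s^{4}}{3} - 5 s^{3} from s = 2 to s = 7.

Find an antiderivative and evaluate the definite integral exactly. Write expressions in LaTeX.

Integrate term by term and add the pieces.
F(s) = \frac{5 s^{4} \left(4 s - 3\right)}{12} is an antiderivative of f.
Check: d/ds[\frac{5 s^{4} \left(4 s - 3\right)}{12}] = \frac{25 s^{4}}{3} - 5 s^{3} = f(s).
F(7) = \frac{300125}{12}; F(2) = \frac{100}{3}.
Integral = F(7) - F(2) = \frac{299725}{12}.

Antiderivative: F(s) = \frac{5 s^{4} \left(4 s - 3\right)}{12}; value = \frac{299725}{12}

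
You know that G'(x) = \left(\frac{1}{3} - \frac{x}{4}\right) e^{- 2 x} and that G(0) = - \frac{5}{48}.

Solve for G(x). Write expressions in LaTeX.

G(x) = \frac{x e^{- 2 x}}{8} - \frac{5 e^{- 2 x}}{48}

Recognize the product-rule pattern: G'(x) = u'v + uv' with u = \frac{x}{8} - \frac{5}{48}, v = e^{- 2 x}, so integration by parts undoes it.
A general antiderivative is \frac{\left(6 x - 5\right) e^{- 2 x}}{48} + C.
The condition gives C = - \frac{5}{48} - (- \frac{5}{48}) = 0.
So G(x) = \frac{x e^{- 2 x}}{8} - \frac{5 e^{- 2 x}}{48}.
Check: d/dx[\frac{x e^{- 2 x}}{8} - \frac{5 e^{- 2 x}}{48}] = \frac{\left(4 - 3 x\right) e^{- 2 x}}{12}, which equals G'(x).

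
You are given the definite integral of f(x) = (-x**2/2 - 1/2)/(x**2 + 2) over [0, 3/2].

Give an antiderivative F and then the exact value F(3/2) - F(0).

Differentiate the proposed F(x) back; it has to land on f(x) exactly.
F(x) = -x/2 + sqrt(2)*atan(sqrt(2)*x/2)/4 is an antiderivative of f.
Check: d/dx[-x/2 + sqrt(2)*atan(sqrt(2)*x/2)/4] = (-x**2 - 1)/(2*x**2 + 4), which equals f(x).
F(3/2) = -3/4 + sqrt(2)*atan(3*sqrt(2)/4)/4; F(0) = 0.
Integral = F(3/2) - F(0) = -3/4 + sqrt(2)*atan(3*sqrt(2)/4)/4.

Antiderivative: F(x) = -x/2 + sqrt(2)*atan(sqrt(2)*x/2)/4; value = -3/4 + sqrt(2)*atan(3*sqrt(2)/4)/4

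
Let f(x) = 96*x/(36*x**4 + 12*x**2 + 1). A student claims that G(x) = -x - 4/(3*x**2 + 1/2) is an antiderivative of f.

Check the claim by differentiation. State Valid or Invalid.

Invalid: d/dx[G] - f = -1, which is not 0.

d/dx[G] = (-36*x**4 - 12*x**2 + 96*x - 1)/(36*x**4 + 12*x**2 + 1)
d/dx[G] - f(x) = -1 != 0.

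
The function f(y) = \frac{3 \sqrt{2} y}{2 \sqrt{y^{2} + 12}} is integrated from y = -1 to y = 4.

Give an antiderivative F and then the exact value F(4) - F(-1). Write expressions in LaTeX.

Antiderivative: F(y) = \frac{3 \sqrt{2} \sqrt{y^{2} + 12}}{2}; value = - \frac{3 \sqrt{26}}{2} + 3 \sqrt{14}

f matches the chain-rule pattern g'(h)*h' with inner function h(y) = \frac{y^{2}}{2} + 6; substituting u = h(y) collapses the integral.
F(y) = \frac{3 \sqrt{2} \sqrt{y^{2} + 12}}{2} is an antiderivative of f.
Check: d/dy[\frac{3 \sqrt{2} \sqrt{y^{2} + 12}}{2}] = \frac{3 \sqrt{2} y}{2 \sqrt{y^{2} + 12}} = f(y).
F(4) = 3 \sqrt{14}; F(-1) = \frac{3 \sqrt{26}}{2}.
Integral = F(4) - F(-1) = - \frac{3 \sqrt{26}}{2} + 3 \sqrt{14}.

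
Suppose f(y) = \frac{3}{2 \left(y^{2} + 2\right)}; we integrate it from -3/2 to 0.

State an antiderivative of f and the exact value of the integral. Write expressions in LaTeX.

Antiderivative: F(y) = \frac{3 \sqrt{2} \operatorname{atan}{\left(\frac{\sqrt{2} y}{2} \right)}}{4}; value = \frac{3 \sqrt{2} \operatorname{atan}{\left(\frac{3 \sqrt{2}}{4} \right)}}{4}

Differentiate the proposed F(y) back; it has to land on f(y) exactly.
F(y) = \frac{3 \sqrt{2} \operatorname{atan}{\left(\frac{\sqrt{2} y}{2} \right)}}{4} is an antiderivative of f.
Check: d/dy[\frac{3 \sqrt{2} \operatorname{atan}{\left(\frac{\sqrt{2} y}{2} \right)}}{4}] = \frac{3}{2 y^{2} + 4}, which equals f(y).
F(0) = 0; F(-3/2) = - \frac{3 \sqrt{2} \operatorname{atan}{\left(\frac{3 \sqrt{2}}{4} \right)}}{4}.
Integral = F(0) - F(-3/2) = \frac{3 \sqrt{2} \operatorname{atan}{\left(\frac{3 \sqrt{2}}{4} \right)}}{4}.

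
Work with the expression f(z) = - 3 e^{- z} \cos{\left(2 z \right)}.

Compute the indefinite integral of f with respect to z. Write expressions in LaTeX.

Recover f(z) by differentiating a candidate F(z); any mismatch rules it out.
Check: d/dz[- \frac{6 e^{- z} \sin{\left(2 z \right)}}{5} + \frac{3 e^{- z} \cos{\left(2 z \right)}}{5}] = - 3 e^{- z} \cos{\left(2 z \right)} = f(z).

F(z) = - \frac{6 e^{- z} \sin{\left(2 z \right)}}{5} + \frac{3 e^{- z} \cos{\left(2 z \right)}}{5} + C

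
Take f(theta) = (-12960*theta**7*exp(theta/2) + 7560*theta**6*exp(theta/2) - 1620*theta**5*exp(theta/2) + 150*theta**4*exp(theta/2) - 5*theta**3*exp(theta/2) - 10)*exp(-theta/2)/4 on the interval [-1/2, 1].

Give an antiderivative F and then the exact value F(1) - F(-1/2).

Whatever form F(theta) takes, F'(theta) = f(theta) is non-negotiable.
F(theta) = -405*theta**8 + 270*theta**7 - 135*theta**6/2 + 15*theta**5/2 - 5*theta**4/16 + 5*exp(-theta/2) is an antiderivative of f.
Check: d/dtheta[-405*theta**8 + 270*theta**7 - 135*theta**6/2 + 15*theta**5/2 - 5*theta**4/16 + 5*exp(-theta/2)] = (-12960*theta**7*exp(theta/2) + 7560*theta**6*exp(theta/2) - 1620*theta**5*exp(theta/2) + 150*theta**4*exp(theta/2) - 5*theta**3*exp(theta/2) - 10)*exp(-theta/2)/4 = f(theta).
F(1) = -3125/16 + 5*exp(-1/2); F(-1/2) = -5 + 5*exp(1/4).
Integral = F(1) - F(-1/2) = -3045/16 - 5*exp(1/4) + 5*exp(-1/2).

Antiderivative: F(theta) = -405*theta**8 + 270*theta**7 - 135*theta**6/2 + 15*theta**5/2 - 5*theta**4/16 + 5*exp(-theta/2); value = -3045/16 - 5*exp(1/4) + 5*exp(-1/2)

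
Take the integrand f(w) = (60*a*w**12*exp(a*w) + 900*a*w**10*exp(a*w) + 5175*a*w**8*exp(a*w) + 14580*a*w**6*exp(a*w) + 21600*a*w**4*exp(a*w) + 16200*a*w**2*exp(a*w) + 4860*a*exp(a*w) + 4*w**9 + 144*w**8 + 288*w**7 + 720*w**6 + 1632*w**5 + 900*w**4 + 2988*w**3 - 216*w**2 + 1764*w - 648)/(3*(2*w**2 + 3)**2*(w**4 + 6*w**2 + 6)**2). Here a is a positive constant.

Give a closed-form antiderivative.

An antiderivative is F(w) = (-w**4 - 6*w**2 + 3*(-4*w - 5)*(2*w**2 + 3) + 15*(2*w**2 + 3)*(w**4 + 6*w**2 + 6)*exp(a*w) - 6)/(3*(2*w**2 + 3)*(w**4 + 6*w**2 + 6)).

Since d/dw undoes antidifferentiation here, F'(w) = f(w) is required of F(w).
Check: d/dw[(-w**4 - 6*w**2 + 3*(-4*w - 5)*(2*w**2 + 3) + 15*(2*w**2 + 3)*(w**4 + 6*w**2 + 6)*exp(a*w) - 6)/(3*(2*w**2 + 3)*(w**4 + 6*w**2 + 6))] = (60*a*w**12*exp(a*w) + 900*a*w**10*exp(a*w) + 5175*a*w**8*exp(a*w) + 14580*a*w**6*exp(a*w) + 21600*a*w**4*exp(a*w) + 16200*a*w**2*exp(a*w) + 4860*a*exp(a*w) + 4*w**9 + 144*w**8 + 288*w**7 + 720*w**6 + 1632*w**5 + 900*w**4 + 2988*w**3 - 216*w**2 + 1764*w - 648)/(12*w**12 + 180*w**10 + 1035*w**8 + 2916*w**6 + 4320*w**4 + 3240*w**2 + 972), which equals f(w).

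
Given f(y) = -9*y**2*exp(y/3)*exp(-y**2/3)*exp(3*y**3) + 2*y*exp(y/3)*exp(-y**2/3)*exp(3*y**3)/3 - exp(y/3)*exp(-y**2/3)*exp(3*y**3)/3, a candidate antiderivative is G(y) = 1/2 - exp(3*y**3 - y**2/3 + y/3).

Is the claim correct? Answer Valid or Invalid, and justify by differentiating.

Valid - differentiating G returns exactly f.

d/dy[G] = -9*y**2*exp(y/3)*exp(-y**2/3)*exp(3*y**3) + 2*y*exp(y/3)*exp(-y**2/3)*exp(3*y**3)/3 - exp(y/3)*exp(-y**2/3)*exp(3*y**3)/3
This equals f(y) exactly, so the claim holds.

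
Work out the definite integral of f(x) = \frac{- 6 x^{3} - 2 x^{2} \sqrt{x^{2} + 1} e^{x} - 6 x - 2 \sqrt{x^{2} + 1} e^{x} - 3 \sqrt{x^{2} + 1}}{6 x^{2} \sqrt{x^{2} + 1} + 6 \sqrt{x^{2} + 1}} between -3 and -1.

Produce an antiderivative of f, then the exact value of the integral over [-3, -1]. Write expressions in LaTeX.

Check any antiderivative F(x) by computing F'(x) and comparing it with f(x).
F(x) = \frac{- 6 \sqrt{x^{2} + 1} - 2 e^{x} - 3 \operatorname{atan}{\left(x \right)}}{6} is an antiderivative of f.
Check: d/dx[\frac{- 6 \sqrt{x^{2} + 1} - 2 e^{x} - 3 \operatorname{atan}{\left(x \right)}}{6}] = \frac{- 6 x^{3} - 2 x^{2} \sqrt{x^{2} + 1} e^{x} - 6 x - 2 \sqrt{x^{2} + 1} e^{x} - 3 \sqrt{x^{2} + 1}}{6 x^{2} \sqrt{x^{2} + 1} + 6 \sqrt{x^{2} + 1}} = f(x).
F(-1) = - \sqrt{2} - \frac{1}{3 e} + \frac{\pi}{8}; F(-3) = - \sqrt{10} - \frac{1}{3 e^{3}} + \frac{\operatorname{atan}{\left(3 \right)}}{2}.
Integral = F(-1) - F(-3) = - \sqrt{2} - \frac{\operatorname{atan}{\left(3 \right)}}{2} - \frac{1}{3 e} + \frac{1}{3 e^{3}} + \frac{\pi}{8} + \sqrt{10}.

Antiderivative: F(x) = \frac{- 6 \sqrt{x^{2} + 1} - 2 e^{x} - 3 \operatorname{atan}{\left(x \right)}}{6}; value = - \sqrt{2} - \frac{\operatorname{atan}{\left(3 \right)}}{2} - \frac{1}{3 e} + \frac{1}{3 e^{3}} + \frac{\pi}{8} + \sqrt{10}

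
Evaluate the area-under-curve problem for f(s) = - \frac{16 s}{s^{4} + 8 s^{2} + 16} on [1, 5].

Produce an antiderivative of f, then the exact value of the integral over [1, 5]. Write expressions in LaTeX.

The substitution u = \frac{s^{2}}{2} + 2 works: f is exactly (dF/du)*(du/ds) for that inner function.
F(s) = \frac{8}{s^{2} + 4} is an antiderivative of f.
Check: d/ds[\frac{8}{s^{2} + 4}] = - \frac{16 s}{s^{4} + 8 s^{2} + 16} = f(s).
F(5) = \frac{8}{29}; F(1) = \frac{8}{5}.
Integral = F(5) - F(1) = - \frac{192}{145}.

Antiderivative: F(s) = \frac{8}{s^{2} + 4}; value = - \frac{192}{145}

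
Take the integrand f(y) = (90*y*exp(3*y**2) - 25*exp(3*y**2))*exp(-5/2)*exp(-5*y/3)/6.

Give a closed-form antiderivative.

An antiderivative is F(y) = 5*exp(-5/2)*exp(-5*y/3)*exp(3*y**2)/2.

The substitution u = 3*y**2 - 5*y/3 - 5/2 works: f is exactly (dF/du)*(du/dy) for that inner function.
Check: d/dy[5*exp(-5/2)*exp(-5*y/3)*exp(3*y**2)/2] = (90*y*exp(3*y**2) - 25*exp(3*y**2))*exp(-5/2)*exp(-5*y/3)/6 = f(y).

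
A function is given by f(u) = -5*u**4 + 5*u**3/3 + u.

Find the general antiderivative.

Integrate term by term and add the pieces.
Check: d/du[-u**5 + 5*u**4/12 + u**2/2] = -5*u**4 + 5*u**3/3 + u = f(u).

F(u) = -u**5 + 5*u**4/12 + u**2/2 + C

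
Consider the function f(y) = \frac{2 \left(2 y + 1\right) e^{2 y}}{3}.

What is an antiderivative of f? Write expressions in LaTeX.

An antiderivative is F(y) = \frac{2 y e^{2 y}}{3}.

Recognize the product-rule pattern: f = u'v + uv' with u = \frac{2 y}{3}, v = e^{2 y}, so integration by parts undoes it.
Check: d/dy[\frac{2 y e^{2 y}}{3}] = \frac{4 y e^{2 y}}{3} + \frac{2 e^{2 y}}{3}, which equals f(y).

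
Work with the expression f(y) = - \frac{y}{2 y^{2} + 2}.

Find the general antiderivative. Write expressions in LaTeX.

The substitution u = y^{2} + 1 works: f is exactly (dF/du)*(du/dy) for that inner function.
Check: d/dy[- \frac{\log{\left(y^{2} + 1 \right)}}{4}] = - \frac{y}{2 y^{2} + 2} = f(y).

F(y) = - \frac{\log{\left(y^{2} + 1 \right)}}{4} + C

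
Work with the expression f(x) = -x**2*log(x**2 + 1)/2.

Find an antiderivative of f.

An antiderivative is F(x) = -x**3*log(x**2 + 1)/6 + x**3/9 - x/3 + atan(x)/3.

A candidate is checked by its d/dx: the result must match f(x).
Check: d/dx[-x**3*log(x**2 + 1)/6 + x**3/9 - x/3 + atan(x)/3] = -x**2*log(x**2 + 1)/2 = f(x).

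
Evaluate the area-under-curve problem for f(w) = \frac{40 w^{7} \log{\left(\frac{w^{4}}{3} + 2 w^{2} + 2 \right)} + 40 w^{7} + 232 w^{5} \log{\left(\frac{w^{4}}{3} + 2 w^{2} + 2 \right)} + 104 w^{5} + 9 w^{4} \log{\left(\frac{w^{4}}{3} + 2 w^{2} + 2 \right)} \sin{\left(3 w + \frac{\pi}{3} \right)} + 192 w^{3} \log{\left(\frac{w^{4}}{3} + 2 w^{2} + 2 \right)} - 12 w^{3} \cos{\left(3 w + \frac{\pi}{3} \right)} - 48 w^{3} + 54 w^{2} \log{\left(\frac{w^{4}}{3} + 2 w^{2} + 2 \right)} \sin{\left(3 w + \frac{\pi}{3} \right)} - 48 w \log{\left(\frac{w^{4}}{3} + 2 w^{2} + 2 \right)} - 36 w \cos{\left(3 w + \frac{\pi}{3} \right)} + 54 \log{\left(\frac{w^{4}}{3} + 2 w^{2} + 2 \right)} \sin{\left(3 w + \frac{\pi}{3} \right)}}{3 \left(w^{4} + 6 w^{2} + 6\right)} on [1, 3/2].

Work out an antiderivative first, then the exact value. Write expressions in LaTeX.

f has the shape u'v + uv' for u = \frac{10 w^{4}}{3} - \frac{4 w^{2}}{3} - \cos{\left(3 w + \frac{\pi}{3} \right)} and v = \log{\left(\frac{w^{4}}{3} + 2 w^{2} + 2 \right)} — it is the derivative of the product u*v.
F(w) = \frac{10 w^{4} \log{\left(\frac{w^{4}}{3} + 2 w^{2} + 2 \right)}}{3} - \frac{4 w^{2} \log{\left(\frac{w^{4}}{3} + 2 w^{2} + 2 \right)}}{3} - \log{\left(\frac{w^{4}}{3} + 2 w^{2} + 2 \right)} \cos{\left(3 w + \frac{\pi}{3} \right)} is an antiderivative of f.
Check: d/dw[\frac{10 w^{4} \log{\left(\frac{w^{4}}{3} + 2 w^{2} + 2 \right)}}{3} - \frac{4 w^{2} \log{\left(\frac{w^{4}}{3} + 2 w^{2} + 2 \right)}}{3} - \log{\left(\frac{w^{4}}{3} + 2 w^{2} + 2 \right)} \cos{\left(3 w + \frac{\pi}{3} \right)}] = \frac{40 w^{7} \log{\left(\frac{w^{4}}{3} + 2 w^{2} + 2 \right)} + 40 w^{7} + 232 w^{5} \log{\left(\frac{w^{4}}{3} + 2 w^{2} + 2 \right)} + 104 w^{5} + 9 w^{4} \log{\left(\frac{w^{4}}{3} + 2 w^{2} + 2 \right)} \sin{\left(3 w + \frac{\pi}{3} \right)} + 192 w^{3} \log{\left(\frac{w^{4}}{3} + 2 w^{2} + 2 \right)} - 12 w^{3} \cos{\left(3 w + \frac{\pi}{3} \right)} - 48 w^{3} + 54 w^{2} \log{\left(\frac{w^{4}}{3} + 2 w^{2} + 2 \right)} \sin{\left(3 w + \frac{\pi}{3} \right)} - 48 w \log{\left(\frac{w^{4}}{3} + 2 w^{2} + 2 \right)} - 36 w \cos{\left(3 w + \frac{\pi}{3} \right)} + 54 \log{\left(\frac{w^{4}}{3} + 2 w^{2} + 2 \right)} \sin{\left(3 w + \frac{\pi}{3} \right)}}{3 w^{4} + 18 w^{2} + 18}, which equals f(w).
F(3/2) = - \log{\left(\frac{131}{16} \right)} \cos{\left(\frac{\pi}{3} + \frac{9}{2} \right)} + \frac{111 \log{\left(\frac{131}{16} \right)}}{8}; F(1) = - \log{\left(\frac{13}{3} \right)} \cos{\left(\frac{\pi}{3} + 3 \right)} + 2 \log{\left(\frac{13}{3} \right)}.
Integral = F(3/2) - F(1) = - 2 \log{\left(\frac{13}{3} \right)} - \log{\left(\frac{131}{16} \right)} \cos{\left(\frac{\pi}{3} + \frac{9}{2} \right)} + \log{\left(\frac{13}{3} \right)} \cos{\left(\frac{\pi}{3} + 3 \right)} + \frac{111 \log{\left(\frac{131}{16} \right)}}{8}.

Antiderivative: F(w) = \frac{10 w^{4} \log{\left(\frac{w^{4}}{3} + 2 w^{2} + 2 \right)}}{3} - \frac{4 w^{2} \log{\left(\frac{w^{4}}{3} + 2 w^{2} + 2 \right)}}{3} - \log{\left(\frac{w^{4}}{3} + 2 w^{2} + 2 \right)} \cos{\left(3 w + \frac{\pi}{3} \right)}; value = - 2 \log{\left(\frac{13}{3} \right)} - \log{\left(\frac{131}{16} \right)} \cos{\left(\frac{\pi}{3} + \frac{9}{2} \right)} + \log{\left(\frac{13}{3} \right)} \cos{\left(\frac{\pi}{3} + 3 \right)} + \frac{111 \log{\left(\frac{131}{16} \right)}}{8}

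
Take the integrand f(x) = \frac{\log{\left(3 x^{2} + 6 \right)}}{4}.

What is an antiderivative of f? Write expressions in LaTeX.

Recover f(x) by differentiating a candidate F(x); any mismatch rules it out.
Check: d/dx[\frac{x \log{\left(3 x^{2} + 6 \right)}}{4} - \frac{x}{2} + \frac{\sqrt{2} \operatorname{atan}{\left(\frac{\sqrt{2} x}{2} \right)}}{2}] = \frac{\log{\left(x^{2} + 2 \right)}}{4} + \frac{\log{\left(3 \right)}}{4}, which equals f(x).

An antiderivative is F(x) = \frac{x \log{\left(3 x^{2} + 6 \right)}}{4} - \frac{x}{2} + \frac{\sqrt{2} \operatorname{atan}{\left(\frac{\sqrt{2} x}{2} \right)}}{2}.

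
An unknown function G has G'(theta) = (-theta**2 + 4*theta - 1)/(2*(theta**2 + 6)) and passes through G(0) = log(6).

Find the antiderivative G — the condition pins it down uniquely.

Whatever form G(theta) takes, its d/dtheta must return the stated G'(theta).
A general antiderivative is -theta/2 + log(theta**2 + 6) + 5*sqrt(6)*atan(sqrt(6)*theta/6)/12 + C.
The condition gives C = log(6) - (log(6)) = 0.
So G(theta) = -theta/2 + log(theta**2 + 6) + 5*sqrt(6)*atan(sqrt(6)*theta/6)/12.
Check: d/dtheta[-theta/2 + log(theta**2 + 6) + 5*sqrt(6)*atan(sqrt(6)*theta/6)/12] = (-theta**2 + 4*theta - 1)/(2*theta**2 + 12), which equals G'(theta).

G(theta) = -theta/2 + log(theta**2 + 6) + 5*sqrt(6)*atan(sqrt(6)*theta/6)/12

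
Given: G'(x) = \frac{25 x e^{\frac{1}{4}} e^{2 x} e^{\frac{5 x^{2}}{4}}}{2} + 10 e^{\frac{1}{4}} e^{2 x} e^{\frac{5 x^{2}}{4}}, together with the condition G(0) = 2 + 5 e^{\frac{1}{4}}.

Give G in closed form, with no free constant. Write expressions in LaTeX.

G(x) = 5 e^{\frac{1}{4}} e^{2 x} e^{\frac{5 x^{2}}{4}} + 2

G'(x) matches the chain-rule pattern g'(h)*h' with inner function h(x) = \frac{5 x^{2}}{4} + 2 x + \frac{1}{4}; substituting u = h(x) collapses the integral.
A general antiderivative is 5 e^{\frac{5 x^{2}}{4} + 2 x + \frac{1}{4}} + C.
The condition gives C = 2 + 5 e^{\frac{1}{4}} - (5 e^{\frac{1}{4}}) = 2.
So G(x) = 5 e^{\frac{1}{4}} e^{2 x} e^{\frac{5 x^{2}}{4}} + 2.
Check: d/dx[5 e^{\frac{1}{4}} e^{2 x} e^{\frac{5 x^{2}}{4}} + 2] = \frac{25 x e^{\frac{1}{4}} e^{2 x} e^{\frac{5 x^{2}}{4}}}{2} + 10 e^{\frac{1}{4}} e^{2 x} e^{\frac{5 x^{2}}{4}} = G'(x).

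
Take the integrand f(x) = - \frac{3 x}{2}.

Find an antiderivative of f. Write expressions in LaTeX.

Whatever form F(x) takes, F'(x) = f(x) is non-negotiable.
Check: d/dx[- \frac{3 x^{2}}{4}] = - \frac{3 x}{2} = f(x).

An antiderivative is F(x) = - \frac{3 x^{2}}{4}.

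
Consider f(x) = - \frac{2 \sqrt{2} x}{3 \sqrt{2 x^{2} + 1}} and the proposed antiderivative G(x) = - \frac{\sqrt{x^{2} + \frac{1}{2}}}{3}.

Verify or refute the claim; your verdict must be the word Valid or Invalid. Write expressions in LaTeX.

d/dx[G] = - \frac{\sqrt{2} x}{3 \sqrt{2 x^{2} + 1}}
d/dx[G] - f(x) = \frac{\sqrt{2} x}{3 \sqrt{2 x^{2} + 1}} != 0.

Invalid: d/dx[G] - f = \frac{\sqrt{2} x}{3 \sqrt{2 x^{2} + 1}}, which is not 0.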